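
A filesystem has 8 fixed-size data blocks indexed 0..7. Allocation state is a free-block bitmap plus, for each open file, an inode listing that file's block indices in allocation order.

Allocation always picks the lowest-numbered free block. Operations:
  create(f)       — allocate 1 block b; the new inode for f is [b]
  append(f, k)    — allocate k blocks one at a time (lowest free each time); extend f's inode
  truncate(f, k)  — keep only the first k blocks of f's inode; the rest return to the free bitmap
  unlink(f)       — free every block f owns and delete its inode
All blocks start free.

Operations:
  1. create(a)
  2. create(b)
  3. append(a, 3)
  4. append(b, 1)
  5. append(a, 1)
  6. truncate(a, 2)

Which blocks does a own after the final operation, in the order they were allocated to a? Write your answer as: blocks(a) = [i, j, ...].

  1. create(a)  ⇒  F.......  {a→[0]}
  2. create(b)  ⇒  FF......  {a→[0]; b→[1]}
  3. append(a, 3)  ⇒  FFFFF...  {a→[0, 2, 3, 4]; b→[1]}
  4. append(b, 1)  ⇒  FFFFFF..  {a→[0, 2, 3, 4]; b→[1, 5]}
  5. append(a, 1)  ⇒  FFFFFFF.  {a→[0, 2, 3, 4, 6]; b→[1, 5]}
  6. truncate(a, 2)  ⇒  FFF..F..  {a→[0, 2]; b→[1, 5]}

blocks(a) = [0, 2]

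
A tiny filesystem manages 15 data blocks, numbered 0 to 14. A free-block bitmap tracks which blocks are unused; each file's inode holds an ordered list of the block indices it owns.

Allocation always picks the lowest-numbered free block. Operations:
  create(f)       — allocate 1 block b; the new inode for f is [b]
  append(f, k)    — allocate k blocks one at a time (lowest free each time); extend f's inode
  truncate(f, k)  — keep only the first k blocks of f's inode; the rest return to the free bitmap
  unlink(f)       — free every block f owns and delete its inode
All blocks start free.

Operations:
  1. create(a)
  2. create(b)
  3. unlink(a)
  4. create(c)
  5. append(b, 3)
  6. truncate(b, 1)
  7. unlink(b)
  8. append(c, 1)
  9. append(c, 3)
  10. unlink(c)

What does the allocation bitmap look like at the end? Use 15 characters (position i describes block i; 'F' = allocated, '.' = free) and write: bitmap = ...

  1. create(a)  ⇒  F..............  {a→[0]}
  2. create(b)  ⇒  FF.............  {a→[0]; b→[1]}
  3. unlink(a)  ⇒  .F.............  {b→[1]}
  4. create(c)  ⇒  FF.............  {b→[1]; c→[0]}
  5. append(b, 3)  ⇒  FFFFF..........  {b→[1, 2, 3, 4]; c→[0]}
  6. truncate(b, 1)  ⇒  FF.............  {b→[1]; c→[0]}
  7. unlink(b)  ⇒  F..............  {c→[0]}
  8. append(c, 1)  ⇒  FF.............  {c→[0, 1]}
  9. append(c, 3)  ⇒  FFFFF..........  {c→[0, 1, 2, 3, 4]}
  10. unlink(c)  ⇒  ...............  {}

bitmap = ...............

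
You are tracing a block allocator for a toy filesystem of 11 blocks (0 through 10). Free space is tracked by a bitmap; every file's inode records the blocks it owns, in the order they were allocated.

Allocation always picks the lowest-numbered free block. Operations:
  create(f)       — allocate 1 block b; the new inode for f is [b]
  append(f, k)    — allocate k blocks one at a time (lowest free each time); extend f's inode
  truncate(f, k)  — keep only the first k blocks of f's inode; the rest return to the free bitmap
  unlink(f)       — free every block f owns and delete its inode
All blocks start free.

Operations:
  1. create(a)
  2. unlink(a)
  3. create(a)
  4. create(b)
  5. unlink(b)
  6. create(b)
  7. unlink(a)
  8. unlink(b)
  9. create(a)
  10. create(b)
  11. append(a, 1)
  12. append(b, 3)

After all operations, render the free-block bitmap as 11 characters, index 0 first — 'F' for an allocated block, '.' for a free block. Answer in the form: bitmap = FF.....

bitmap = FFFFFF.....

  1. create(a)  ⇒  F..........  {a→[0]}
  2. unlink(a)  ⇒  ...........  {}
  3. create(a)  ⇒  F..........  {a→[0]}
  4. create(b)  ⇒  FF.........  {a→[0]; b→[1]}
  5. unlink(b)  ⇒  F..........  {a→[0]}
  6. create(b)  ⇒  FF.........  {a→[0]; b→[1]}
  7. unlink(a)  ⇒  .F.........  {b→[1]}
  8. unlink(b)  ⇒  ...........  {}
  9. create(a)  ⇒  F..........  {a→[0]}
  10. create(b)  ⇒  FF.........  {a→[0]; b→[1]}
  11. append(a, 1)  ⇒  FFF........  {a→[0, 2]; b→[1]}
  12. append(b, 3)  ⇒  FFFFFF.....  {a→[0, 2]; b→[1, 3, 4, 5]}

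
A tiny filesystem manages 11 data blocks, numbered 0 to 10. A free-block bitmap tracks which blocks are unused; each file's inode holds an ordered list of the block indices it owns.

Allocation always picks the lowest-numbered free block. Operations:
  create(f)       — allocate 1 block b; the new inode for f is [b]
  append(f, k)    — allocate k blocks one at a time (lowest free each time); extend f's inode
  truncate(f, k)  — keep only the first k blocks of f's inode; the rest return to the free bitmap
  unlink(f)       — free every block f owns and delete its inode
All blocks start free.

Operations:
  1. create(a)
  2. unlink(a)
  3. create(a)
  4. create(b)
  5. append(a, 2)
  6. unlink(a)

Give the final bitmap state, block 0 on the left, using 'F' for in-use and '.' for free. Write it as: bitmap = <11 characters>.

  1. create(a)  ⇒  F..........  {a→[0]}
  2. unlink(a)  ⇒  ...........  {}
  3. create(a)  ⇒  F..........  {a→[0]}
  4. create(b)  ⇒  FF.........  {a→[0]; b→[1]}
  5. append(a, 2)  ⇒  FFFF.......  {a→[0, 2, 3]; b→[1]}
  6. unlink(a)  ⇒  .F.........  {b→[1]}

bitmap = .F.........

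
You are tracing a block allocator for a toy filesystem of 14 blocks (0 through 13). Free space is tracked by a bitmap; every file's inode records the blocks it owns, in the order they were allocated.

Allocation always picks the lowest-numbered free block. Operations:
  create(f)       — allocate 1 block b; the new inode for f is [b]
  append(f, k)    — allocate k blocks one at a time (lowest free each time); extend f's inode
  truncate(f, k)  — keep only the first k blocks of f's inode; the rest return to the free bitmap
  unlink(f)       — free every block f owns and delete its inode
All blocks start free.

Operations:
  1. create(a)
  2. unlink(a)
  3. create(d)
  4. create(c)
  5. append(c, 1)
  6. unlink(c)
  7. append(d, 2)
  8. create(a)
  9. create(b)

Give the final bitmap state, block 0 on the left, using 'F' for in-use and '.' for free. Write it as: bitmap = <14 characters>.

[1] create(a) — a=0 (map F.............)
[2] unlink(a) —  (map ..............)
[3] create(d) — d=0 (map F.............)
[4] create(c) — c=1 d=0 (map FF............)
[5] append(c, 1) — c=1,2 d=0 (map FFF...........)
[6] unlink(c) — d=0 (map F.............)
[7] append(d, 2) — d=0,1,2 (map FFF...........)
[8] create(a) — a=3 d=0,1,2 (map FFFF..........)
[9] create(b) — a=3 b=4 d=0,1,2 (map FFFFF.........)

bitmap = FFFFF.........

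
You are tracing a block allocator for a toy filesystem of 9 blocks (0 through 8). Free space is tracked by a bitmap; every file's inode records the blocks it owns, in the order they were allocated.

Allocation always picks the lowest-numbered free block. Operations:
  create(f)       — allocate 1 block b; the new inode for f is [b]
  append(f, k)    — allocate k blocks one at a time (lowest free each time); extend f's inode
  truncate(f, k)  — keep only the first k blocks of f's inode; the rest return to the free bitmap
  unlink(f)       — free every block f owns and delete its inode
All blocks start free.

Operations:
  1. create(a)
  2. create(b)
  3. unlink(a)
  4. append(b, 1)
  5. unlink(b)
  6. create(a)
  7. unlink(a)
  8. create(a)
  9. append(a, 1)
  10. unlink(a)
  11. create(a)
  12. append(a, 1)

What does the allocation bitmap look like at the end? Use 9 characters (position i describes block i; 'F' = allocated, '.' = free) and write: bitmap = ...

bitmap = FF.......

[1] create(a) — a=0 (map F........)
[2] create(b) — a=0 b=1 (map FF.......)
[3] unlink(a) — b=1 (map .F.......)
[4] append(b, 1) — b=1,0 (map FF.......)
[5] unlink(b) —  (map .........)
[6] create(a) — a=0 (map F........)
[7] unlink(a) —  (map .........)
[8] create(a) — a=0 (map F........)
[9] append(a, 1) — a=0,1 (map FF.......)
[10] unlink(a) —  (map .........)
[11] create(a) — a=0 (map F........)
[12] append(a, 1) — a=0,1 (map FF.......)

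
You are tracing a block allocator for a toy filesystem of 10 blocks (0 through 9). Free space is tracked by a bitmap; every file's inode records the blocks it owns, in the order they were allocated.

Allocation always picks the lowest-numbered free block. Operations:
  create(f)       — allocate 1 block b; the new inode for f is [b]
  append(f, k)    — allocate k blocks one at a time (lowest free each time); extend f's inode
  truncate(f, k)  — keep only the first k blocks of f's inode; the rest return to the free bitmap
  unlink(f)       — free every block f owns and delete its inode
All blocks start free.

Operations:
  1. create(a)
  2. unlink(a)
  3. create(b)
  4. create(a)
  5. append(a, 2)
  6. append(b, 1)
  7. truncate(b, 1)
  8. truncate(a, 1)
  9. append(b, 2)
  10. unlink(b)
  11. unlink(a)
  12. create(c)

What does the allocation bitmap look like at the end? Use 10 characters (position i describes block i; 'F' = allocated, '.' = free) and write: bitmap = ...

create(a): bitmap=F......... | a=[0]
unlink(a): bitmap=.......... | 
create(b): bitmap=F......... | b=[0]
create(a): bitmap=FF........ | a=[1] b=[0]
append(a, 2): bitmap=FFFF...... | a=[1, 2, 3] b=[0]
append(b, 1): bitmap=FFFFF..... | a=[1, 2, 3] b=[0, 4]
truncate(b, 1): bitmap=FFFF...... | a=[1, 2, 3] b=[0]
truncate(a, 1): bitmap=FF........ | a=[1] b=[0]
append(b, 2): bitmap=FFFF...... | a=[1] b=[0, 2, 3]
unlink(b): bitmap=.F........ | a=[1]
unlink(a): bitmap=.......... | 
create(c): bitmap=F......... | c=[0]

bitmap = F.........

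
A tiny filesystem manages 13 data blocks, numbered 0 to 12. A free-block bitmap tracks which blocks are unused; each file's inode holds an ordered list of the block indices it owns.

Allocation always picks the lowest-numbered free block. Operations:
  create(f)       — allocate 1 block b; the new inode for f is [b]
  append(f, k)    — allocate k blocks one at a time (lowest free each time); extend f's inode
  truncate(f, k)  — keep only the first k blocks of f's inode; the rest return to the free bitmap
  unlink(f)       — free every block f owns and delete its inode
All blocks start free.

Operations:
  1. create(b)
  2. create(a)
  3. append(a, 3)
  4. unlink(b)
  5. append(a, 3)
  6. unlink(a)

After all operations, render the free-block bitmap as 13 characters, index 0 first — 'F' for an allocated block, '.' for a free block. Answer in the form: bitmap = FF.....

bitmap = .............

create(b): bitmap=F............ | b=[0]
create(a): bitmap=FF........... | a=[1] b=[0]
append(a, 3): bitmap=FFFFF........ | a=[1, 2, 3, 4] b=[0]
unlink(b): bitmap=.FFFF........ | a=[1, 2, 3, 4]
append(a, 3): bitmap=FFFFFFF...... | a=[1, 2, 3, 4, 0, 5, 6]
unlink(a): bitmap=............. | 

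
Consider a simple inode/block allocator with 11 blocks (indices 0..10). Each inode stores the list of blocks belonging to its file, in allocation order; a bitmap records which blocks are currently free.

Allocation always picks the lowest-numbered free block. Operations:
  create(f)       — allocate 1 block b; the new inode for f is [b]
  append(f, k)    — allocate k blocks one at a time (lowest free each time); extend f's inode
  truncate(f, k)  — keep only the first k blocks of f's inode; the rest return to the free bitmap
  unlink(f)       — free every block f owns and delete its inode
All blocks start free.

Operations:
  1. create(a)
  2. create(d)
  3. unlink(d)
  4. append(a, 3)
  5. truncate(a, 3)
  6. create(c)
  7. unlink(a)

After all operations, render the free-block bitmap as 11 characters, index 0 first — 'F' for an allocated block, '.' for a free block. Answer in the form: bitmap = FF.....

bitmap = ...F.......

  1. create(a)  ⇒  F..........  {a→[0]}
  2. create(d)  ⇒  FF.........  {a→[0]; d→[1]}
  3. unlink(d)  ⇒  F..........  {a→[0]}
  4. append(a, 3)  ⇒  FFFF.......  {a→[0, 1, 2, 3]}
  5. truncate(a, 3)  ⇒  FFF........  {a→[0, 1, 2]}
  6. create(c)  ⇒  FFFF.......  {a→[0, 1, 2]; c→[3]}
  7. unlink(a)  ⇒  ...F.......  {c→[3]}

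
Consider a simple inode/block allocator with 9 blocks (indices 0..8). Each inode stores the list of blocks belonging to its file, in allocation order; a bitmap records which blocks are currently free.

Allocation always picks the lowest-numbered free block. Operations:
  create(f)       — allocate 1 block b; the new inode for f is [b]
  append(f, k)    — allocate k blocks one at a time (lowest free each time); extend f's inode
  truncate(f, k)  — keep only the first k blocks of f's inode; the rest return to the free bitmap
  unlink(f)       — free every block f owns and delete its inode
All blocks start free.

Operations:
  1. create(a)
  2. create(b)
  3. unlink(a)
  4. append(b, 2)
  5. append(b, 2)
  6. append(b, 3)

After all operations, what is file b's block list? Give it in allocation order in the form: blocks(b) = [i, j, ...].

[1] create(a) — a=0 (map F........)
[2] create(b) — a=0 b=1 (map FF.......)
[3] unlink(a) — b=1 (map .F.......)
[4] append(b, 2) — b=1,0,2 (map FFF......)
[5] append(b, 2) — b=1,0,2,3,4 (map FFFFF....)
[6] append(b, 3) — b=1,0,2,3,4,5,6,7 (map FFFFFFFF.)

blocks(b) = [1, 0, 2, 3, 4, 5, 6, 7]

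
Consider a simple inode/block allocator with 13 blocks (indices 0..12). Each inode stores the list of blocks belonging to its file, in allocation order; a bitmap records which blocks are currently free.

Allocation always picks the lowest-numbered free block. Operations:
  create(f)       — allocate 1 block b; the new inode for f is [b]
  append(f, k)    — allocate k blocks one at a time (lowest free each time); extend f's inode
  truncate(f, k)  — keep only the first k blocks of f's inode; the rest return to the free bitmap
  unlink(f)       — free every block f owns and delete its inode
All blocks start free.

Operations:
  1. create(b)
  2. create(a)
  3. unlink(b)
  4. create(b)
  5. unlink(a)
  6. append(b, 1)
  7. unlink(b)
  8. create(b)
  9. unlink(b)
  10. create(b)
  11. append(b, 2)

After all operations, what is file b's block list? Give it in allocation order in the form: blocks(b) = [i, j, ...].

blocks(b) = [0, 1, 2]

after create(b) → b:[0]  free=[F............]
after create(a) → a:[1], b:[0]  free=[FF...........]
after unlink(b) → a:[1]  free=[.F...........]
after create(b) → a:[1], b:[0]  free=[FF...........]
after unlink(a) → b:[0]  free=[F............]
after append(b, 1) → b:[0, 1]  free=[FF...........]
after unlink(b) →   free=[.............]
after create(b) → b:[0]  free=[F............]
after unlink(b) →   free=[.............]
after create(b) → b:[0]  free=[F............]
after append(b, 2) → b:[0, 1, 2]  free=[FFF..........]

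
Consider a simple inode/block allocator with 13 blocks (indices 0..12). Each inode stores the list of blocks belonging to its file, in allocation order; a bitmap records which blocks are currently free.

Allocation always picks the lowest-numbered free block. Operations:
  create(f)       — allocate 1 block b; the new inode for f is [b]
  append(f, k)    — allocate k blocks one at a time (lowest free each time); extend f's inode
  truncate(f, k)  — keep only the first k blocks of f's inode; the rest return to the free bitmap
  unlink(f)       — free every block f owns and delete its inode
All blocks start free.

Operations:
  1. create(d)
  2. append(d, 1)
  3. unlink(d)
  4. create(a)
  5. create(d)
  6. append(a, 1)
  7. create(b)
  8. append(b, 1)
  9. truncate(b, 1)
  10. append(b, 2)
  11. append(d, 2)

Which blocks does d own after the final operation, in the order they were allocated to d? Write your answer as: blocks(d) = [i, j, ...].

[1] create(d) — d=0 (map F............)
[2] append(d, 1) — d=0,1 (map FF...........)
[3] unlink(d) —  (map .............)
[4] create(a) — a=0 (map F............)
[5] create(d) — a=0 d=1 (map FF...........)
[6] append(a, 1) — a=0,2 d=1 (map FFF..........)
[7] create(b) — a=0,2 b=3 d=1 (map FFFF.........)
[8] append(b, 1) — a=0,2 b=3,4 d=1 (map FFFFF........)
[9] truncate(b, 1) — a=0,2 b=3 d=1 (map FFFF.........)
[10] append(b, 2) — a=0,2 b=3,4,5 d=1 (map FFFFFF.......)
[11] append(d, 2) — a=0,2 b=3,4,5 d=1,6,7 (map FFFFFFFF.....)

blocks(d) = [1, 6, 7]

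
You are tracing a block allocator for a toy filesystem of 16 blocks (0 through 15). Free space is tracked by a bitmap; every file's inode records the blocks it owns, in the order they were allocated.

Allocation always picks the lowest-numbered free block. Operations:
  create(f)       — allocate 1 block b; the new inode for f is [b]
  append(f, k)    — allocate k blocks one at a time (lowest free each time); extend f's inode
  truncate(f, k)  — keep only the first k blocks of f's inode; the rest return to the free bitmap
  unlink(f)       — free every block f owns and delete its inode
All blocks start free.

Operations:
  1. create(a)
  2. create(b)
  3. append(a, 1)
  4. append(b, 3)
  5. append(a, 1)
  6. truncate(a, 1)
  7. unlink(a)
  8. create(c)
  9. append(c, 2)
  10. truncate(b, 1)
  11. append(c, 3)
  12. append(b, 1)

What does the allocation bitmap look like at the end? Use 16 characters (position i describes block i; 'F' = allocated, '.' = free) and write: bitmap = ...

  1. create(a)  ⇒  F...............  {a→[0]}
  2. create(b)  ⇒  FF..............  {a→[0]; b→[1]}
  3. append(a, 1)  ⇒  FFF.............  {a→[0, 2]; b→[1]}
  4. append(b, 3)  ⇒  FFFFFF..........  {a→[0, 2]; b→[1, 3, 4, 5]}
  5. append(a, 1)  ⇒  FFFFFFF.........  {a→[0, 2, 6]; b→[1, 3, 4, 5]}
  6. truncate(a, 1)  ⇒  FF.FFF..........  {a→[0]; b→[1, 3, 4, 5]}
  7. unlink(a)  ⇒  .F.FFF..........  {b→[1, 3, 4, 5]}
  8. create(c)  ⇒  FF.FFF..........  {b→[1, 3, 4, 5]; c→[0]}
  9. append(c, 2)  ⇒  FFFFFFF.........  {b→[1, 3, 4, 5]; c→[0, 2, 6]}
  10. truncate(b, 1)  ⇒  FFF...F.........  {b→[1]; c→[0, 2, 6]}
  11. append(c, 3)  ⇒  FFFFFFF.........  {b→[1]; c→[0, 2, 6, 3, 4, 5]}
  12. append(b, 1)  ⇒  FFFFFFFF........  {b→[1, 7]; c→[0, 2, 6, 3, 4, 5]}

bitmap = FFFFFFFF........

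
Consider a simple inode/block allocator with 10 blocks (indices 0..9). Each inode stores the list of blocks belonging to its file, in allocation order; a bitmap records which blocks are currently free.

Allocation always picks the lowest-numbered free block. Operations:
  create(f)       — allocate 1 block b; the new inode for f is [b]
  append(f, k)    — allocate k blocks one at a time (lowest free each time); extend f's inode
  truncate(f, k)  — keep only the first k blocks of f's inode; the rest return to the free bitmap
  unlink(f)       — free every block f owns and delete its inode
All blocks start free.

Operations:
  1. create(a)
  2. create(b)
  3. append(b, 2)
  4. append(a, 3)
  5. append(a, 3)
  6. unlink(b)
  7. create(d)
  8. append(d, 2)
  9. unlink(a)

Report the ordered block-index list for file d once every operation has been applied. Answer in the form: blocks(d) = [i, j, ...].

blocks(d) = [1, 2, 3]

after create(a) → a:[0]  free=[F.........]
after create(b) → a:[0], b:[1]  free=[FF........]
after append(b, 2) → a:[0], b:[1, 2, 3]  free=[FFFF......]
after append(a, 3) → a:[0, 4, 5, 6], b:[1, 2, 3]  free=[FFFFFFF...]
after append(a, 3) → a:[0, 4, 5, 6, 7, 8, 9], b:[1, 2, 3]  free=[FFFFFFFFFF]
after unlink(b) → a:[0, 4, 5, 6, 7, 8, 9]  free=[F...FFFFFF]
after create(d) → a:[0, 4, 5, 6, 7, 8, 9], d:[1]  free=[FF..FFFFFF]
after append(d, 2) → a:[0, 4, 5, 6, 7, 8, 9], d:[1, 2, 3]  free=[FFFFFFFFFF]
after unlink(a) → d:[1, 2, 3]  free=[.FFF......]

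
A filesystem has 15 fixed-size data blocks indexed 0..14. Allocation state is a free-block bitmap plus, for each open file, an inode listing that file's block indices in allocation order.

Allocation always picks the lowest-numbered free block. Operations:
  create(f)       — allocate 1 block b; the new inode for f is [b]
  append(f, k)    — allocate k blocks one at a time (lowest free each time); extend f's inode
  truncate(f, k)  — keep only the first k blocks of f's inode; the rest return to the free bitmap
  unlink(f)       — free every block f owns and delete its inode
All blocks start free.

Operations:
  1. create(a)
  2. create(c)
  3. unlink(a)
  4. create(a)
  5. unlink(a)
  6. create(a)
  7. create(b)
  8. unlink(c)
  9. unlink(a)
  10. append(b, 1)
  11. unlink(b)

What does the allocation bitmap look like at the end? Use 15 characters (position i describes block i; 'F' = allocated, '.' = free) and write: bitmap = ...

bitmap = ...............

after create(a) → a:[0]  free=[F..............]
after create(c) → a:[0], c:[1]  free=[FF.............]
after unlink(a) → c:[1]  free=[.F.............]
after create(a) → a:[0], c:[1]  free=[FF.............]
after unlink(a) → c:[1]  free=[.F.............]
after create(a) → a:[0], c:[1]  free=[FF.............]
after create(b) → a:[0], b:[2], c:[1]  free=[FFF............]
after unlink(c) → a:[0], b:[2]  free=[F.F............]
after unlink(a) → b:[2]  free=[..F............]
after append(b, 1) → b:[2, 0]  free=[F.F............]
after unlink(b) →   free=[...............]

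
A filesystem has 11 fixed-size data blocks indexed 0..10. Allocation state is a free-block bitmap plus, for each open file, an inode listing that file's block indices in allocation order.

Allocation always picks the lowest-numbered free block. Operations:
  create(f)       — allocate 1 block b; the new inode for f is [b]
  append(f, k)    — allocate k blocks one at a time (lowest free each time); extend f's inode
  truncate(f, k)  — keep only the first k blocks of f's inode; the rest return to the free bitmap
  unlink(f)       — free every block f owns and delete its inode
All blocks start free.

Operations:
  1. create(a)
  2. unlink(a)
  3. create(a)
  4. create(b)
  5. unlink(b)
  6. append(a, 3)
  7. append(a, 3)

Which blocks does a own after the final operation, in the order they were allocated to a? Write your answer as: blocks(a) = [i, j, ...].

blocks(a) = [0, 1, 2, 3, 4, 5, 6]

[1] create(a) — a=0 (map F..........)
[2] unlink(a) —  (map ...........)
[3] create(a) — a=0 (map F..........)
[4] create(b) — a=0 b=1 (map FF.........)
[5] unlink(b) — a=0 (map F..........)
[6] append(a, 3) — a=0,1,2,3 (map FFFF.......)
[7] append(a, 3) — a=0,1,2,3,4,5,6 (map FFFFFFF....)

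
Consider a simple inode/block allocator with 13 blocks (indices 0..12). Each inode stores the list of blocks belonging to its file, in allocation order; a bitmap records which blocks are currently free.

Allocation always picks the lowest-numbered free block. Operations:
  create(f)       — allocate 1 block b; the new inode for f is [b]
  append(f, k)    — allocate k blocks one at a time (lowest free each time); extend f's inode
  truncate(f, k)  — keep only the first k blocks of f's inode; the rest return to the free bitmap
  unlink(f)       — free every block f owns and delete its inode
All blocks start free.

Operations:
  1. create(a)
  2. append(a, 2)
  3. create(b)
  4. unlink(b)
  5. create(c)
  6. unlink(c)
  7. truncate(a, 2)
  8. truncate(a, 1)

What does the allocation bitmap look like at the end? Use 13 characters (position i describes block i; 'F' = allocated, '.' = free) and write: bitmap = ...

  1. create(a)  ⇒  F............  {a→[0]}
  2. append(a, 2)  ⇒  FFF..........  {a→[0, 1, 2]}
  3. create(b)  ⇒  FFFF.........  {a→[0, 1, 2]; b→[3]}
  4. unlink(b)  ⇒  FFF..........  {a→[0, 1, 2]}
  5. create(c)  ⇒  FFFF.........  {a→[0, 1, 2]; c→[3]}
  6. unlink(c)  ⇒  FFF..........  {a→[0, 1, 2]}
  7. truncate(a, 2)  ⇒  FF...........  {a→[0, 1]}
  8. truncate(a, 1)  ⇒  F............  {a→[0]}

bitmap = F............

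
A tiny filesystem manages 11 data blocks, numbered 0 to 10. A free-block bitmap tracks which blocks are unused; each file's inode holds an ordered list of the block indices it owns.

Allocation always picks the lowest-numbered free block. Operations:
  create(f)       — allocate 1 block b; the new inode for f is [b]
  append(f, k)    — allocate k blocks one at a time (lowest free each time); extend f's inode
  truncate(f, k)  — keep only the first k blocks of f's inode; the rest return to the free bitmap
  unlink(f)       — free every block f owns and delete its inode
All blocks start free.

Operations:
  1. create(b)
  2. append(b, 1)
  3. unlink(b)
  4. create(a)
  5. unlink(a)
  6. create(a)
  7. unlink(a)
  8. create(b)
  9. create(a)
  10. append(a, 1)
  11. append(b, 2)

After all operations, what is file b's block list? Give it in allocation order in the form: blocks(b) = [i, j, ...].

create(b): bitmap=F.......... | b=[0]
append(b, 1): bitmap=FF......... | b=[0, 1]
unlink(b): bitmap=........... | 
create(a): bitmap=F.......... | a=[0]
unlink(a): bitmap=........... | 
create(a): bitmap=F.......... | a=[0]
unlink(a): bitmap=........... | 
create(b): bitmap=F.......... | b=[0]
create(a): bitmap=FF......... | a=[1] b=[0]
append(a, 1): bitmap=FFF........ | a=[1, 2] b=[0]
append(b, 2): bitmap=FFFFF...... | a=[1, 2] b=[0, 3, 4]

blocks(b) = [0, 3, 4]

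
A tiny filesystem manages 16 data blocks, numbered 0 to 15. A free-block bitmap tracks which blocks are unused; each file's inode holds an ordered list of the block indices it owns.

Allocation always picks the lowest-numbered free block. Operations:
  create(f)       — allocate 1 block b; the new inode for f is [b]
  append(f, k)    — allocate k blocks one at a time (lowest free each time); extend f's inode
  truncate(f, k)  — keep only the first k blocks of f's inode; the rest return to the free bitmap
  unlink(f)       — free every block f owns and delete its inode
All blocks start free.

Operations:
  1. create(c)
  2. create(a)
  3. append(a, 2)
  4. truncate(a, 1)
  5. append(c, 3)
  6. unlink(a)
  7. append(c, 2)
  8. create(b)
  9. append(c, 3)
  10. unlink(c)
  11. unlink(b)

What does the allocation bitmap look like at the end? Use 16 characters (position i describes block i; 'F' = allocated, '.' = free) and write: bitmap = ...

bitmap = ................

create(c): bitmap=F............... | c=[0]
create(a): bitmap=FF.............. | a=[1] c=[0]
append(a, 2): bitmap=FFFF............ | a=[1, 2, 3] c=[0]
truncate(a, 1): bitmap=FF.............. | a=[1] c=[0]
append(c, 3): bitmap=FFFFF........... | a=[1] c=[0, 2, 3, 4]
unlink(a): bitmap=F.FFF........... | c=[0, 2, 3, 4]
append(c, 2): bitmap=FFFFFF.......... | c=[0, 2, 3, 4, 1, 5]
create(b): bitmap=FFFFFFF......... | b=[6] c=[0, 2, 3, 4, 1, 5]
append(c, 3): bitmap=FFFFFFFFFF...... | b=[6] c=[0, 2, 3, 4, 1, 5, 7, 8, 9]
unlink(c): bitmap=......F......... | b=[6]
unlink(b): bitmap=................ | 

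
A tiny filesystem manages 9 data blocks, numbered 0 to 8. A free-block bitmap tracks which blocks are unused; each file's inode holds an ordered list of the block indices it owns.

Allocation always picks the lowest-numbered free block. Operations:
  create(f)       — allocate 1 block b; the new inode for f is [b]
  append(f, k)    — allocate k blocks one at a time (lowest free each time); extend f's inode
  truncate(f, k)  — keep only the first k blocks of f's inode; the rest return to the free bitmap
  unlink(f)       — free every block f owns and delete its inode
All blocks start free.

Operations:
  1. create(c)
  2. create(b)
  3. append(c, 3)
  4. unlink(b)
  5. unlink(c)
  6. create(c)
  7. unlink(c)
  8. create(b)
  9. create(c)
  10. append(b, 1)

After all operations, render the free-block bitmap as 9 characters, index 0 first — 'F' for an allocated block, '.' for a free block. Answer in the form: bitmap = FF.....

  1. create(c)  ⇒  F........  {c→[0]}
  2. create(b)  ⇒  FF.......  {b→[1]; c→[0]}
  3. append(c, 3)  ⇒  FFFFF....  {b→[1]; c→[0, 2, 3, 4]}
  4. unlink(b)  ⇒  F.FFF....  {c→[0, 2, 3, 4]}
  5. unlink(c)  ⇒  .........  {}
  6. create(c)  ⇒  F........  {c→[0]}
  7. unlink(c)  ⇒  .........  {}
  8. create(b)  ⇒  F........  {b→[0]}
  9. create(c)  ⇒  FF.......  {b→[0]; c→[1]}
  10. append(b, 1)  ⇒  FFF......  {b→[0, 2]; c→[1]}

bitmap = FFF......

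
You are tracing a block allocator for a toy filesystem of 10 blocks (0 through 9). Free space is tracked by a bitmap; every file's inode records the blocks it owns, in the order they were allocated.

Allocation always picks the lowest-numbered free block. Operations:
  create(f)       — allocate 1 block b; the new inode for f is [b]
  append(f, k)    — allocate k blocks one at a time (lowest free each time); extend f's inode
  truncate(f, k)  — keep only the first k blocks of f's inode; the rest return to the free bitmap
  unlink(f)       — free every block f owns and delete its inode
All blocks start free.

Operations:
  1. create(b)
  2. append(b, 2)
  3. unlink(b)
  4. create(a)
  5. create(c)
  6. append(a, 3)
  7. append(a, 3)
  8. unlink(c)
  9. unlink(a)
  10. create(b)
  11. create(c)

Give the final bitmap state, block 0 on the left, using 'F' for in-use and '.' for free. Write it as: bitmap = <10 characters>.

[1] create(b) — b=0 (map F.........)
[2] append(b, 2) — b=0,1,2 (map FFF.......)
[3] unlink(b) —  (map ..........)
[4] create(a) — a=0 (map F.........)
[5] create(c) — a=0 c=1 (map FF........)
[6] append(a, 3) — a=0,2,3,4 c=1 (map FFFFF.....)
[7] append(a, 3) — a=0,2,3,4,5,6,7 c=1 (map FFFFFFFF..)
[8] unlink(c) — a=0,2,3,4,5,6,7 (map F.FFFFFF..)
[9] unlink(a) —  (map ..........)
[10] create(b) — b=0 (map F.........)
[11] create(c) — b=0 c=1 (map FF........)

bitmap = FF........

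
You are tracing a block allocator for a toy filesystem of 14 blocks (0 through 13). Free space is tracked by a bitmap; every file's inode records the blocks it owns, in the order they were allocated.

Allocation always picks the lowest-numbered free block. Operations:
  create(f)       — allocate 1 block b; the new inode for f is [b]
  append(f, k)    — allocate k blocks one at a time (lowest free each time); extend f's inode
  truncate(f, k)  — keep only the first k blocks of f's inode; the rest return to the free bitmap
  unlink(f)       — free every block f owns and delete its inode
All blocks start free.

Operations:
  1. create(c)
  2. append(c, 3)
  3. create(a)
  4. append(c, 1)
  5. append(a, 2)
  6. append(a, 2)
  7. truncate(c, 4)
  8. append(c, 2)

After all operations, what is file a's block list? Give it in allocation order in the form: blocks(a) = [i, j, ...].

after create(c) → c:[0]  free=[F.............]
after append(c, 3) → c:[0, 1, 2, 3]  free=[FFFF..........]
after create(a) → a:[4], c:[0, 1, 2, 3]  free=[FFFFF.........]
after append(c, 1) → a:[4], c:[0, 1, 2, 3, 5]  free=[FFFFFF........]
after append(a, 2) → a:[4, 6, 7], c:[0, 1, 2, 3, 5]  free=[FFFFFFFF......]
after append(a, 2) → a:[4, 6, 7, 8, 9], c:[0, 1, 2, 3, 5]  free=[FFFFFFFFFF....]
after truncate(c, 4) → a:[4, 6, 7, 8, 9], c:[0, 1, 2, 3]  free=[FFFFF.FFFF....]
after append(c, 2) → a:[4, 6, 7, 8, 9], c:[0, 1, 2, 3, 5, 10]  free=[FFFFFFFFFFF...]

blocks(a) = [4, 6, 7, 8, 9]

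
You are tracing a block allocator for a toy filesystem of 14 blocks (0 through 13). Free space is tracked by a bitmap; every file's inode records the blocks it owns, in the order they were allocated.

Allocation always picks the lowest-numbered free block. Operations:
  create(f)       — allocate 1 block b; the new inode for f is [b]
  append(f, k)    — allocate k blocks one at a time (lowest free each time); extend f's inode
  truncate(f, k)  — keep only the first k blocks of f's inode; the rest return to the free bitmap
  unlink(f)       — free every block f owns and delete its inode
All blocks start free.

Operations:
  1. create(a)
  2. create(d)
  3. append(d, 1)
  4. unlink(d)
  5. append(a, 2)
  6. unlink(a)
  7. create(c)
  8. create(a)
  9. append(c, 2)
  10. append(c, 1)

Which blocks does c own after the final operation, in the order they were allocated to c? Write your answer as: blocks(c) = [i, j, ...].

blocks(c) = [0, 2, 3, 4]

after create(a) → a:[0]  free=[F.............]
after create(d) → a:[0], d:[1]  free=[FF............]
after append(d, 1) → a:[0], d:[1, 2]  free=[FFF...........]
after unlink(d) → a:[0]  free=[F.............]
after append(a, 2) → a:[0, 1, 2]  free=[FFF...........]
after unlink(a) →   free=[..............]
after create(c) → c:[0]  free=[F.............]
after create(a) → a:[1], c:[0]  free=[FF............]
after append(c, 2) → a:[1], c:[0, 2, 3]  free=[FFFF..........]
after append(c, 1) → a:[1], c:[0, 2, 3, 4]  free=[FFFFF.........]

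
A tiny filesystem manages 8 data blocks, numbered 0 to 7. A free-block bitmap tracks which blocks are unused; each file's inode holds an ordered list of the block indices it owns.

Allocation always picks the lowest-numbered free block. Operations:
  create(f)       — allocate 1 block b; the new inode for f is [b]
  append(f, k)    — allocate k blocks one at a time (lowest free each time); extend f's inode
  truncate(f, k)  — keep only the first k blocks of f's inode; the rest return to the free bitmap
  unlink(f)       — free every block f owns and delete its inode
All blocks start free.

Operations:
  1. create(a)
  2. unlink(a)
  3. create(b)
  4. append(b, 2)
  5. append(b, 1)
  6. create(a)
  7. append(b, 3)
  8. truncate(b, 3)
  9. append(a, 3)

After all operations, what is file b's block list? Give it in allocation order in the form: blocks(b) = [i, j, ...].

blocks(b) = [0, 1, 2]

[1] create(a) — a=0 (map F.......)
[2] unlink(a) —  (map ........)
[3] create(b) — b=0 (map F.......)
[4] append(b, 2) — b=0,1,2 (map FFF.....)
[5] append(b, 1) — b=0,1,2,3 (map FFFF....)
[6] create(a) — a=4 b=0,1,2,3 (map FFFFF...)
[7] append(b, 3) — a=4 b=0,1,2,3,5,6,7 (map FFFFFFFF)
[8] truncate(b, 3) — a=4 b=0,1,2 (map FFF.F...)
[9] append(a, 3) — a=4,3,5,6 b=0,1,2 (map FFFFFFF.)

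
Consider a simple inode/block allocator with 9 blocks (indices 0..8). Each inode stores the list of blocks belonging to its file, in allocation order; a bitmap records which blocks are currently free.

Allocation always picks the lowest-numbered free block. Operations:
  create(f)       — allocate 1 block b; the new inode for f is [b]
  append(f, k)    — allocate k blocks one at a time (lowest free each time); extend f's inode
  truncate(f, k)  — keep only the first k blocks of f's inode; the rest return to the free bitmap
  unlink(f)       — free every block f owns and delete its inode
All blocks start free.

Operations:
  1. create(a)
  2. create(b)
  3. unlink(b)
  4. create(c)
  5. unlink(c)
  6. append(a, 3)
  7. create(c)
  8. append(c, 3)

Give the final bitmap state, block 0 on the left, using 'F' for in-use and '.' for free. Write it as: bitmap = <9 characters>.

bitmap = FFFFFFFF.

  1. create(a)  ⇒  F........  {a→[0]}
  2. create(b)  ⇒  FF.......  {a→[0]; b→[1]}
  3. unlink(b)  ⇒  F........  {a→[0]}
  4. create(c)  ⇒  FF.......  {a→[0]; c→[1]}
  5. unlink(c)  ⇒  F........  {a→[0]}
  6. append(a, 3)  ⇒  FFFF.....  {a→[0, 1, 2, 3]}
  7. create(c)  ⇒  FFFFF....  {a→[0, 1, 2, 3]; c→[4]}
  8. append(c, 3)  ⇒  FFFFFFFF.  {a→[0, 1, 2, 3]; c→[4, 5, 6, 7]}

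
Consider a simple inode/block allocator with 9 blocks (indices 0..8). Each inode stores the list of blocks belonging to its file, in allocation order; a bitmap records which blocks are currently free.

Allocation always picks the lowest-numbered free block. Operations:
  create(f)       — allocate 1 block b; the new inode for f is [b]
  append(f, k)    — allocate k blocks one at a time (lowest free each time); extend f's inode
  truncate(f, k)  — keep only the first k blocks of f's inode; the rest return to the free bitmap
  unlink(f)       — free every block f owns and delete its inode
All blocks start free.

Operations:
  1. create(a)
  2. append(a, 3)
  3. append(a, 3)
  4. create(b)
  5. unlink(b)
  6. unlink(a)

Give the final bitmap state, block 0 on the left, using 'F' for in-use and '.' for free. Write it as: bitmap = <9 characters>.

bitmap = .........

  1. create(a)  ⇒  F........  {a→[0]}
  2. append(a, 3)  ⇒  FFFF.....  {a→[0, 1, 2, 3]}
  3. append(a, 3)  ⇒  FFFFFFF..  {a→[0, 1, 2, 3, 4, 5, 6]}
  4. create(b)  ⇒  FFFFFFFF.  {a→[0, 1, 2, 3, 4, 5, 6]; b→[7]}
  5. unlink(b)  ⇒  FFFFFFF..  {a→[0, 1, 2, 3, 4, 5, 6]}
  6. unlink(a)  ⇒  .........  {}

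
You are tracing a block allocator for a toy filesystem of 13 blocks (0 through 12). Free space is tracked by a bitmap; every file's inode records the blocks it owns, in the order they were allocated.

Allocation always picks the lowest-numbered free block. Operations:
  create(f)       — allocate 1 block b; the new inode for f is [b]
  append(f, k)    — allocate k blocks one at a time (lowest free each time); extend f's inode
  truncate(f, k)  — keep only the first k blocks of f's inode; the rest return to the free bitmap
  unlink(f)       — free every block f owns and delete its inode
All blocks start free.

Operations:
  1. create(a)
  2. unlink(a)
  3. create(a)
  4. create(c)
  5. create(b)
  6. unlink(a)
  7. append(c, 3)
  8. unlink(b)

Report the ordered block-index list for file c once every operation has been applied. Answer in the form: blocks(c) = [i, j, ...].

[1] create(a) — a=0 (map F............)
[2] unlink(a) —  (map .............)
[3] create(a) — a=0 (map F............)
[4] create(c) — a=0 c=1 (map FF...........)
[5] create(b) — a=0 b=2 c=1 (map FFF..........)
[6] unlink(a) — b=2 c=1 (map .FF..........)
[7] append(c, 3) — b=2 c=1,0,3,4 (map FFFFF........)
[8] unlink(b) — c=1,0,3,4 (map FF.FF........)

blocks(c) = [1, 0, 3, 4]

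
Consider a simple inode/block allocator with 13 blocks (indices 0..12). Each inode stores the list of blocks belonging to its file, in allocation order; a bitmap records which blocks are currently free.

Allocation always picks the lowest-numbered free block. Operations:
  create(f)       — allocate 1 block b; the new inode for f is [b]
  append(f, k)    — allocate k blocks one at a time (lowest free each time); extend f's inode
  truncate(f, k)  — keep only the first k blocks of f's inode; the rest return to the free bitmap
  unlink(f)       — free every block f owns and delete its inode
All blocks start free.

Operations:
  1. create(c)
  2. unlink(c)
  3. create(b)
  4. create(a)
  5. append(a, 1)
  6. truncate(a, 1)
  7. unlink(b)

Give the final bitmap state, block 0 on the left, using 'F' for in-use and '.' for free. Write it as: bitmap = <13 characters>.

  1. create(c)  ⇒  F............  {c→[0]}
  2. unlink(c)  ⇒  .............  {}
  3. create(b)  ⇒  F............  {b→[0]}
  4. create(a)  ⇒  FF...........  {a→[1]; b→[0]}
  5. append(a, 1)  ⇒  FFF..........  {a→[1, 2]; b→[0]}
  6. truncate(a, 1)  ⇒  FF...........  {a→[1]; b→[0]}
  7. unlink(b)  ⇒  .F...........  {a→[1]}

bitmap = .F...........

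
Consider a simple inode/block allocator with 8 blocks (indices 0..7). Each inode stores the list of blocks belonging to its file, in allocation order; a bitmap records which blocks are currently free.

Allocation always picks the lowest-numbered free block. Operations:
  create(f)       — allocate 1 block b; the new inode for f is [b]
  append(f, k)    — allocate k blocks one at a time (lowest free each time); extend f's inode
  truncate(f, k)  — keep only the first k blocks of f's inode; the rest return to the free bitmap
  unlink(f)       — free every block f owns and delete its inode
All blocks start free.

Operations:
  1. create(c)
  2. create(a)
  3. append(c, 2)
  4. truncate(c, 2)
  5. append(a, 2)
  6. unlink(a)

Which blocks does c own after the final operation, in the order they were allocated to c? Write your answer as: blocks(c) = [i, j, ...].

blocks(c) = [0, 2]

[1] create(c) — c=0 (map F.......)
[2] create(a) — a=1 c=0 (map FF......)
[3] append(c, 2) — a=1 c=0,2,3 (map FFFF....)
[4] truncate(c, 2) — a=1 c=0,2 (map FFF.....)
[5] append(a, 2) — a=1,3,4 c=0,2 (map FFFFF...)
[6] unlink(a) — c=0,2 (map F.F.....)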